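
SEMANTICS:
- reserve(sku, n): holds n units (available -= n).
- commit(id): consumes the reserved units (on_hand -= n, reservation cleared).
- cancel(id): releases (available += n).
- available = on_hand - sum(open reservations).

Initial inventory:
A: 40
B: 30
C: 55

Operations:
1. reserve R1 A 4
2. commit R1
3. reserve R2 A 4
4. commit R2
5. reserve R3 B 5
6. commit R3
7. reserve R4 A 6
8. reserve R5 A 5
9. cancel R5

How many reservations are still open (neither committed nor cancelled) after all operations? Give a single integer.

Step 1: reserve R1 A 4 -> on_hand[A=40 B=30 C=55] avail[A=36 B=30 C=55] open={R1}
Step 2: commit R1 -> on_hand[A=36 B=30 C=55] avail[A=36 B=30 C=55] open={}
Step 3: reserve R2 A 4 -> on_hand[A=36 B=30 C=55] avail[A=32 B=30 C=55] open={R2}
Step 4: commit R2 -> on_hand[A=32 B=30 C=55] avail[A=32 B=30 C=55] open={}
Step 5: reserve R3 B 5 -> on_hand[A=32 B=30 C=55] avail[A=32 B=25 C=55] open={R3}
Step 6: commit R3 -> on_hand[A=32 B=25 C=55] avail[A=32 B=25 C=55] open={}
Step 7: reserve R4 A 6 -> on_hand[A=32 B=25 C=55] avail[A=26 B=25 C=55] open={R4}
Step 8: reserve R5 A 5 -> on_hand[A=32 B=25 C=55] avail[A=21 B=25 C=55] open={R4,R5}
Step 9: cancel R5 -> on_hand[A=32 B=25 C=55] avail[A=26 B=25 C=55] open={R4}
Open reservations: ['R4'] -> 1

Answer: 1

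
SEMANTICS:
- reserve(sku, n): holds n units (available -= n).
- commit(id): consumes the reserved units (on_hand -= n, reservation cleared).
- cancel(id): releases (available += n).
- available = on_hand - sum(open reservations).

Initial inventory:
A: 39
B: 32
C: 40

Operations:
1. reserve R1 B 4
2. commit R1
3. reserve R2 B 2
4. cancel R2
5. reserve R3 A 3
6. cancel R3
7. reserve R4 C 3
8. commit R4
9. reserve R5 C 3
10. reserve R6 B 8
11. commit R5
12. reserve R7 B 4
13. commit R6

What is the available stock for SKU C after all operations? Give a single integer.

Step 1: reserve R1 B 4 -> on_hand[A=39 B=32 C=40] avail[A=39 B=28 C=40] open={R1}
Step 2: commit R1 -> on_hand[A=39 B=28 C=40] avail[A=39 B=28 C=40] open={}
Step 3: reserve R2 B 2 -> on_hand[A=39 B=28 C=40] avail[A=39 B=26 C=40] open={R2}
Step 4: cancel R2 -> on_hand[A=39 B=28 C=40] avail[A=39 B=28 C=40] open={}
Step 5: reserve R3 A 3 -> on_hand[A=39 B=28 C=40] avail[A=36 B=28 C=40] open={R3}
Step 6: cancel R3 -> on_hand[A=39 B=28 C=40] avail[A=39 B=28 C=40] open={}
Step 7: reserve R4 C 3 -> on_hand[A=39 B=28 C=40] avail[A=39 B=28 C=37] open={R4}
Step 8: commit R4 -> on_hand[A=39 B=28 C=37] avail[A=39 B=28 C=37] open={}
Step 9: reserve R5 C 3 -> on_hand[A=39 B=28 C=37] avail[A=39 B=28 C=34] open={R5}
Step 10: reserve R6 B 8 -> on_hand[A=39 B=28 C=37] avail[A=39 B=20 C=34] open={R5,R6}
Step 11: commit R5 -> on_hand[A=39 B=28 C=34] avail[A=39 B=20 C=34] open={R6}
Step 12: reserve R7 B 4 -> on_hand[A=39 B=28 C=34] avail[A=39 B=16 C=34] open={R6,R7}
Step 13: commit R6 -> on_hand[A=39 B=20 C=34] avail[A=39 B=16 C=34] open={R7}
Final available[C] = 34

Answer: 34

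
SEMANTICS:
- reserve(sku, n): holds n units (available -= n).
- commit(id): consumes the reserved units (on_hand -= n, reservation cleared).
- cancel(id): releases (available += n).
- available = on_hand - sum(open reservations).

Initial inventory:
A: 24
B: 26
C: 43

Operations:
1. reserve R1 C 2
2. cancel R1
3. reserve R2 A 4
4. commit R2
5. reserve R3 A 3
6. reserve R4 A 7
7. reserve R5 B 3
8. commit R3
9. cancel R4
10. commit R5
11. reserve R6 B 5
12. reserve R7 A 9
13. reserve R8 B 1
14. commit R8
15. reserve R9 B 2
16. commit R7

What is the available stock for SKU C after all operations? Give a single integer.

Answer: 43

Derivation:
Step 1: reserve R1 C 2 -> on_hand[A=24 B=26 C=43] avail[A=24 B=26 C=41] open={R1}
Step 2: cancel R1 -> on_hand[A=24 B=26 C=43] avail[A=24 B=26 C=43] open={}
Step 3: reserve R2 A 4 -> on_hand[A=24 B=26 C=43] avail[A=20 B=26 C=43] open={R2}
Step 4: commit R2 -> on_hand[A=20 B=26 C=43] avail[A=20 B=26 C=43] open={}
Step 5: reserve R3 A 3 -> on_hand[A=20 B=26 C=43] avail[A=17 B=26 C=43] open={R3}
Step 6: reserve R4 A 7 -> on_hand[A=20 B=26 C=43] avail[A=10 B=26 C=43] open={R3,R4}
Step 7: reserve R5 B 3 -> on_hand[A=20 B=26 C=43] avail[A=10 B=23 C=43] open={R3,R4,R5}
Step 8: commit R3 -> on_hand[A=17 B=26 C=43] avail[A=10 B=23 C=43] open={R4,R5}
Step 9: cancel R4 -> on_hand[A=17 B=26 C=43] avail[A=17 B=23 C=43] open={R5}
Step 10: commit R5 -> on_hand[A=17 B=23 C=43] avail[A=17 B=23 C=43] open={}
Step 11: reserve R6 B 5 -> on_hand[A=17 B=23 C=43] avail[A=17 B=18 C=43] open={R6}
Step 12: reserve R7 A 9 -> on_hand[A=17 B=23 C=43] avail[A=8 B=18 C=43] open={R6,R7}
Step 13: reserve R8 B 1 -> on_hand[A=17 B=23 C=43] avail[A=8 B=17 C=43] open={R6,R7,R8}
Step 14: commit R8 -> on_hand[A=17 B=22 C=43] avail[A=8 B=17 C=43] open={R6,R7}
Step 15: reserve R9 B 2 -> on_hand[A=17 B=22 C=43] avail[A=8 B=15 C=43] open={R6,R7,R9}
Step 16: commit R7 -> on_hand[A=8 B=22 C=43] avail[A=8 B=15 C=43] open={R6,R9}
Final available[C] = 43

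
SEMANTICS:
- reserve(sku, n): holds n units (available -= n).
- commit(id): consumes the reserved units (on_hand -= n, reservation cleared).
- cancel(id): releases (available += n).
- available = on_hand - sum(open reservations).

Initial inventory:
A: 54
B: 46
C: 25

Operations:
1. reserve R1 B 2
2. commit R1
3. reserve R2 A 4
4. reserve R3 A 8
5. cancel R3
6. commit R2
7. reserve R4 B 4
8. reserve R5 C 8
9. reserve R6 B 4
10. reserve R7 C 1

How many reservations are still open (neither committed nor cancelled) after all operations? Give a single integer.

Answer: 4

Derivation:
Step 1: reserve R1 B 2 -> on_hand[A=54 B=46 C=25] avail[A=54 B=44 C=25] open={R1}
Step 2: commit R1 -> on_hand[A=54 B=44 C=25] avail[A=54 B=44 C=25] open={}
Step 3: reserve R2 A 4 -> on_hand[A=54 B=44 C=25] avail[A=50 B=44 C=25] open={R2}
Step 4: reserve R3 A 8 -> on_hand[A=54 B=44 C=25] avail[A=42 B=44 C=25] open={R2,R3}
Step 5: cancel R3 -> on_hand[A=54 B=44 C=25] avail[A=50 B=44 C=25] open={R2}
Step 6: commit R2 -> on_hand[A=50 B=44 C=25] avail[A=50 B=44 C=25] open={}
Step 7: reserve R4 B 4 -> on_hand[A=50 B=44 C=25] avail[A=50 B=40 C=25] open={R4}
Step 8: reserve R5 C 8 -> on_hand[A=50 B=44 C=25] avail[A=50 B=40 C=17] open={R4,R5}
Step 9: reserve R6 B 4 -> on_hand[A=50 B=44 C=25] avail[A=50 B=36 C=17] open={R4,R5,R6}
Step 10: reserve R7 C 1 -> on_hand[A=50 B=44 C=25] avail[A=50 B=36 C=16] open={R4,R5,R6,R7}
Open reservations: ['R4', 'R5', 'R6', 'R7'] -> 4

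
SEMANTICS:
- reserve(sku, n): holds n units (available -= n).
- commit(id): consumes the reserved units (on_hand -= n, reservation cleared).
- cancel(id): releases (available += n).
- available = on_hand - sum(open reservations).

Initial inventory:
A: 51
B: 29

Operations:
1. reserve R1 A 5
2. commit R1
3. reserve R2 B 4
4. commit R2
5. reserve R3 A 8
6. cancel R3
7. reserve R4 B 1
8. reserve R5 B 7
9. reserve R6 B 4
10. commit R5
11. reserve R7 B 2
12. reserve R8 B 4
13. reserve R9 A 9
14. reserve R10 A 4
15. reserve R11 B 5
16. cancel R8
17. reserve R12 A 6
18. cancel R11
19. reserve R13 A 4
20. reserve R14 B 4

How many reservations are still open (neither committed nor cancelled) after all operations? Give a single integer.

Step 1: reserve R1 A 5 -> on_hand[A=51 B=29] avail[A=46 B=29] open={R1}
Step 2: commit R1 -> on_hand[A=46 B=29] avail[A=46 B=29] open={}
Step 3: reserve R2 B 4 -> on_hand[A=46 B=29] avail[A=46 B=25] open={R2}
Step 4: commit R2 -> on_hand[A=46 B=25] avail[A=46 B=25] open={}
Step 5: reserve R3 A 8 -> on_hand[A=46 B=25] avail[A=38 B=25] open={R3}
Step 6: cancel R3 -> on_hand[A=46 B=25] avail[A=46 B=25] open={}
Step 7: reserve R4 B 1 -> on_hand[A=46 B=25] avail[A=46 B=24] open={R4}
Step 8: reserve R5 B 7 -> on_hand[A=46 B=25] avail[A=46 B=17] open={R4,R5}
Step 9: reserve R6 B 4 -> on_hand[A=46 B=25] avail[A=46 B=13] open={R4,R5,R6}
Step 10: commit R5 -> on_hand[A=46 B=18] avail[A=46 B=13] open={R4,R6}
Step 11: reserve R7 B 2 -> on_hand[A=46 B=18] avail[A=46 B=11] open={R4,R6,R7}
Step 12: reserve R8 B 4 -> on_hand[A=46 B=18] avail[A=46 B=7] open={R4,R6,R7,R8}
Step 13: reserve R9 A 9 -> on_hand[A=46 B=18] avail[A=37 B=7] open={R4,R6,R7,R8,R9}
Step 14: reserve R10 A 4 -> on_hand[A=46 B=18] avail[A=33 B=7] open={R10,R4,R6,R7,R8,R9}
Step 15: reserve R11 B 5 -> on_hand[A=46 B=18] avail[A=33 B=2] open={R10,R11,R4,R6,R7,R8,R9}
Step 16: cancel R8 -> on_hand[A=46 B=18] avail[A=33 B=6] open={R10,R11,R4,R6,R7,R9}
Step 17: reserve R12 A 6 -> on_hand[A=46 B=18] avail[A=27 B=6] open={R10,R11,R12,R4,R6,R7,R9}
Step 18: cancel R11 -> on_hand[A=46 B=18] avail[A=27 B=11] open={R10,R12,R4,R6,R7,R9}
Step 19: reserve R13 A 4 -> on_hand[A=46 B=18] avail[A=23 B=11] open={R10,R12,R13,R4,R6,R7,R9}
Step 20: reserve R14 B 4 -> on_hand[A=46 B=18] avail[A=23 B=7] open={R10,R12,R13,R14,R4,R6,R7,R9}
Open reservations: ['R10', 'R12', 'R13', 'R14', 'R4', 'R6', 'R7', 'R9'] -> 8

Answer: 8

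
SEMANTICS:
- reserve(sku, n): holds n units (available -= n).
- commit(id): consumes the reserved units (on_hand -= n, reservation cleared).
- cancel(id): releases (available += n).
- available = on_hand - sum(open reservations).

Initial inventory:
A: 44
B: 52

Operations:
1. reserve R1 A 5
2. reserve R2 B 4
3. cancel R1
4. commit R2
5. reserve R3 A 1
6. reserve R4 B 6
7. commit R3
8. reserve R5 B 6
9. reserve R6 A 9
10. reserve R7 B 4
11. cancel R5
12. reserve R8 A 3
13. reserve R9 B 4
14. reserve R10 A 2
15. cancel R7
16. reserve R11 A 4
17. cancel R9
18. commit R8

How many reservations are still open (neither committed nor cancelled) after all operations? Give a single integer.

Step 1: reserve R1 A 5 -> on_hand[A=44 B=52] avail[A=39 B=52] open={R1}
Step 2: reserve R2 B 4 -> on_hand[A=44 B=52] avail[A=39 B=48] open={R1,R2}
Step 3: cancel R1 -> on_hand[A=44 B=52] avail[A=44 B=48] open={R2}
Step 4: commit R2 -> on_hand[A=44 B=48] avail[A=44 B=48] open={}
Step 5: reserve R3 A 1 -> on_hand[A=44 B=48] avail[A=43 B=48] open={R3}
Step 6: reserve R4 B 6 -> on_hand[A=44 B=48] avail[A=43 B=42] open={R3,R4}
Step 7: commit R3 -> on_hand[A=43 B=48] avail[A=43 B=42] open={R4}
Step 8: reserve R5 B 6 -> on_hand[A=43 B=48] avail[A=43 B=36] open={R4,R5}
Step 9: reserve R6 A 9 -> on_hand[A=43 B=48] avail[A=34 B=36] open={R4,R5,R6}
Step 10: reserve R7 B 4 -> on_hand[A=43 B=48] avail[A=34 B=32] open={R4,R5,R6,R7}
Step 11: cancel R5 -> on_hand[A=43 B=48] avail[A=34 B=38] open={R4,R6,R7}
Step 12: reserve R8 A 3 -> on_hand[A=43 B=48] avail[A=31 B=38] open={R4,R6,R7,R8}
Step 13: reserve R9 B 4 -> on_hand[A=43 B=48] avail[A=31 B=34] open={R4,R6,R7,R8,R9}
Step 14: reserve R10 A 2 -> on_hand[A=43 B=48] avail[A=29 B=34] open={R10,R4,R6,R7,R8,R9}
Step 15: cancel R7 -> on_hand[A=43 B=48] avail[A=29 B=38] open={R10,R4,R6,R8,R9}
Step 16: reserve R11 A 4 -> on_hand[A=43 B=48] avail[A=25 B=38] open={R10,R11,R4,R6,R8,R9}
Step 17: cancel R9 -> on_hand[A=43 B=48] avail[A=25 B=42] open={R10,R11,R4,R6,R8}
Step 18: commit R8 -> on_hand[A=40 B=48] avail[A=25 B=42] open={R10,R11,R4,R6}
Open reservations: ['R10', 'R11', 'R4', 'R6'] -> 4

Answer: 4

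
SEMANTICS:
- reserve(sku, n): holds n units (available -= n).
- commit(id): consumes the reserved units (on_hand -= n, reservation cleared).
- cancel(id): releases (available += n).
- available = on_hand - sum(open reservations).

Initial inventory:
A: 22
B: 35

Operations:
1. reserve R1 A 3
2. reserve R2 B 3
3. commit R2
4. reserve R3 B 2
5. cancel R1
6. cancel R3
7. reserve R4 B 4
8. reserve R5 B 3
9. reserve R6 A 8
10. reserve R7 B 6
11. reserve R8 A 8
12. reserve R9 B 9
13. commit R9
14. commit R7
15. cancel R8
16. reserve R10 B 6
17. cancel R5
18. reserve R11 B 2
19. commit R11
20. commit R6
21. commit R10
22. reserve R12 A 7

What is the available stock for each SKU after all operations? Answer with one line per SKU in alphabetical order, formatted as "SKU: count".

Step 1: reserve R1 A 3 -> on_hand[A=22 B=35] avail[A=19 B=35] open={R1}
Step 2: reserve R2 B 3 -> on_hand[A=22 B=35] avail[A=19 B=32] open={R1,R2}
Step 3: commit R2 -> on_hand[A=22 B=32] avail[A=19 B=32] open={R1}
Step 4: reserve R3 B 2 -> on_hand[A=22 B=32] avail[A=19 B=30] open={R1,R3}
Step 5: cancel R1 -> on_hand[A=22 B=32] avail[A=22 B=30] open={R3}
Step 6: cancel R3 -> on_hand[A=22 B=32] avail[A=22 B=32] open={}
Step 7: reserve R4 B 4 -> on_hand[A=22 B=32] avail[A=22 B=28] open={R4}
Step 8: reserve R5 B 3 -> on_hand[A=22 B=32] avail[A=22 B=25] open={R4,R5}
Step 9: reserve R6 A 8 -> on_hand[A=22 B=32] avail[A=14 B=25] open={R4,R5,R6}
Step 10: reserve R7 B 6 -> on_hand[A=22 B=32] avail[A=14 B=19] open={R4,R5,R6,R7}
Step 11: reserve R8 A 8 -> on_hand[A=22 B=32] avail[A=6 B=19] open={R4,R5,R6,R7,R8}
Step 12: reserve R9 B 9 -> on_hand[A=22 B=32] avail[A=6 B=10] open={R4,R5,R6,R7,R8,R9}
Step 13: commit R9 -> on_hand[A=22 B=23] avail[A=6 B=10] open={R4,R5,R6,R7,R8}
Step 14: commit R7 -> on_hand[A=22 B=17] avail[A=6 B=10] open={R4,R5,R6,R8}
Step 15: cancel R8 -> on_hand[A=22 B=17] avail[A=14 B=10] open={R4,R5,R6}
Step 16: reserve R10 B 6 -> on_hand[A=22 B=17] avail[A=14 B=4] open={R10,R4,R5,R6}
Step 17: cancel R5 -> on_hand[A=22 B=17] avail[A=14 B=7] open={R10,R4,R6}
Step 18: reserve R11 B 2 -> on_hand[A=22 B=17] avail[A=14 B=5] open={R10,R11,R4,R6}
Step 19: commit R11 -> on_hand[A=22 B=15] avail[A=14 B=5] open={R10,R4,R6}
Step 20: commit R6 -> on_hand[A=14 B=15] avail[A=14 B=5] open={R10,R4}
Step 21: commit R10 -> on_hand[A=14 B=9] avail[A=14 B=5] open={R4}
Step 22: reserve R12 A 7 -> on_hand[A=14 B=9] avail[A=7 B=5] open={R12,R4}

Answer: A: 7
B: 5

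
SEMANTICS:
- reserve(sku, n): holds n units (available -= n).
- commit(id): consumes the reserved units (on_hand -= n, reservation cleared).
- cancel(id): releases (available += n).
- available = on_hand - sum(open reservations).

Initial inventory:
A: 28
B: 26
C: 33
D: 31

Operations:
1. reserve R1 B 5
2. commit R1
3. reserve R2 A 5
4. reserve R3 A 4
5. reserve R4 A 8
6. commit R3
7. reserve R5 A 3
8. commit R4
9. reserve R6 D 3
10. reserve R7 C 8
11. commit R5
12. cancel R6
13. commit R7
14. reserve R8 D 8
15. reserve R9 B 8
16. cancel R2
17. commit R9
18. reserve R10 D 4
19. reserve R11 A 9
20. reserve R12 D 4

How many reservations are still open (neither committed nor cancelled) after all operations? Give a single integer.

Answer: 4

Derivation:
Step 1: reserve R1 B 5 -> on_hand[A=28 B=26 C=33 D=31] avail[A=28 B=21 C=33 D=31] open={R1}
Step 2: commit R1 -> on_hand[A=28 B=21 C=33 D=31] avail[A=28 B=21 C=33 D=31] open={}
Step 3: reserve R2 A 5 -> on_hand[A=28 B=21 C=33 D=31] avail[A=23 B=21 C=33 D=31] open={R2}
Step 4: reserve R3 A 4 -> on_hand[A=28 B=21 C=33 D=31] avail[A=19 B=21 C=33 D=31] open={R2,R3}
Step 5: reserve R4 A 8 -> on_hand[A=28 B=21 C=33 D=31] avail[A=11 B=21 C=33 D=31] open={R2,R3,R4}
Step 6: commit R3 -> on_hand[A=24 B=21 C=33 D=31] avail[A=11 B=21 C=33 D=31] open={R2,R4}
Step 7: reserve R5 A 3 -> on_hand[A=24 B=21 C=33 D=31] avail[A=8 B=21 C=33 D=31] open={R2,R4,R5}
Step 8: commit R4 -> on_hand[A=16 B=21 C=33 D=31] avail[A=8 B=21 C=33 D=31] open={R2,R5}
Step 9: reserve R6 D 3 -> on_hand[A=16 B=21 C=33 D=31] avail[A=8 B=21 C=33 D=28] open={R2,R5,R6}
Step 10: reserve R7 C 8 -> on_hand[A=16 B=21 C=33 D=31] avail[A=8 B=21 C=25 D=28] open={R2,R5,R6,R7}
Step 11: commit R5 -> on_hand[A=13 B=21 C=33 D=31] avail[A=8 B=21 C=25 D=28] open={R2,R6,R7}
Step 12: cancel R6 -> on_hand[A=13 B=21 C=33 D=31] avail[A=8 B=21 C=25 D=31] open={R2,R7}
Step 13: commit R7 -> on_hand[A=13 B=21 C=25 D=31] avail[A=8 B=21 C=25 D=31] open={R2}
Step 14: reserve R8 D 8 -> on_hand[A=13 B=21 C=25 D=31] avail[A=8 B=21 C=25 D=23] open={R2,R8}
Step 15: reserve R9 B 8 -> on_hand[A=13 B=21 C=25 D=31] avail[A=8 B=13 C=25 D=23] open={R2,R8,R9}
Step 16: cancel R2 -> on_hand[A=13 B=21 C=25 D=31] avail[A=13 B=13 C=25 D=23] open={R8,R9}
Step 17: commit R9 -> on_hand[A=13 B=13 C=25 D=31] avail[A=13 B=13 C=25 D=23] open={R8}
Step 18: reserve R10 D 4 -> on_hand[A=13 B=13 C=25 D=31] avail[A=13 B=13 C=25 D=19] open={R10,R8}
Step 19: reserve R11 A 9 -> on_hand[A=13 B=13 C=25 D=31] avail[A=4 B=13 C=25 D=19] open={R10,R11,R8}
Step 20: reserve R12 D 4 -> on_hand[A=13 B=13 C=25 D=31] avail[A=4 B=13 C=25 D=15] open={R10,R11,R12,R8}
Open reservations: ['R10', 'R11', 'R12', 'R8'] -> 4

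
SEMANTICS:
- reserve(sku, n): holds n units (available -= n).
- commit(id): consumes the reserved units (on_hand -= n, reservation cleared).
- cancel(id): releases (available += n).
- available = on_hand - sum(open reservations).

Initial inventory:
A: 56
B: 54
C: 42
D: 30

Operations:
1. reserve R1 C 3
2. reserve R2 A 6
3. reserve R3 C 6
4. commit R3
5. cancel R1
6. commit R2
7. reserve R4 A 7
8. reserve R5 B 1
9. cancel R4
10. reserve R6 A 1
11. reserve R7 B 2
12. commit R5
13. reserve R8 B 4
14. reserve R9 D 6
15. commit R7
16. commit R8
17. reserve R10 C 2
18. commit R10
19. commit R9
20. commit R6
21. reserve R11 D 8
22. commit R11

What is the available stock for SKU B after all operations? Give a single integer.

Step 1: reserve R1 C 3 -> on_hand[A=56 B=54 C=42 D=30] avail[A=56 B=54 C=39 D=30] open={R1}
Step 2: reserve R2 A 6 -> on_hand[A=56 B=54 C=42 D=30] avail[A=50 B=54 C=39 D=30] open={R1,R2}
Step 3: reserve R3 C 6 -> on_hand[A=56 B=54 C=42 D=30] avail[A=50 B=54 C=33 D=30] open={R1,R2,R3}
Step 4: commit R3 -> on_hand[A=56 B=54 C=36 D=30] avail[A=50 B=54 C=33 D=30] open={R1,R2}
Step 5: cancel R1 -> on_hand[A=56 B=54 C=36 D=30] avail[A=50 B=54 C=36 D=30] open={R2}
Step 6: commit R2 -> on_hand[A=50 B=54 C=36 D=30] avail[A=50 B=54 C=36 D=30] open={}
Step 7: reserve R4 A 7 -> on_hand[A=50 B=54 C=36 D=30] avail[A=43 B=54 C=36 D=30] open={R4}
Step 8: reserve R5 B 1 -> on_hand[A=50 B=54 C=36 D=30] avail[A=43 B=53 C=36 D=30] open={R4,R5}
Step 9: cancel R4 -> on_hand[A=50 B=54 C=36 D=30] avail[A=50 B=53 C=36 D=30] open={R5}
Step 10: reserve R6 A 1 -> on_hand[A=50 B=54 C=36 D=30] avail[A=49 B=53 C=36 D=30] open={R5,R6}
Step 11: reserve R7 B 2 -> on_hand[A=50 B=54 C=36 D=30] avail[A=49 B=51 C=36 D=30] open={R5,R6,R7}
Step 12: commit R5 -> on_hand[A=50 B=53 C=36 D=30] avail[A=49 B=51 C=36 D=30] open={R6,R7}
Step 13: reserve R8 B 4 -> on_hand[A=50 B=53 C=36 D=30] avail[A=49 B=47 C=36 D=30] open={R6,R7,R8}
Step 14: reserve R9 D 6 -> on_hand[A=50 B=53 C=36 D=30] avail[A=49 B=47 C=36 D=24] open={R6,R7,R8,R9}
Step 15: commit R7 -> on_hand[A=50 B=51 C=36 D=30] avail[A=49 B=47 C=36 D=24] open={R6,R8,R9}
Step 16: commit R8 -> on_hand[A=50 B=47 C=36 D=30] avail[A=49 B=47 C=36 D=24] open={R6,R9}
Step 17: reserve R10 C 2 -> on_hand[A=50 B=47 C=36 D=30] avail[A=49 B=47 C=34 D=24] open={R10,R6,R9}
Step 18: commit R10 -> on_hand[A=50 B=47 C=34 D=30] avail[A=49 B=47 C=34 D=24] open={R6,R9}
Step 19: commit R9 -> on_hand[A=50 B=47 C=34 D=24] avail[A=49 B=47 C=34 D=24] open={R6}
Step 20: commit R6 -> on_hand[A=49 B=47 C=34 D=24] avail[A=49 B=47 C=34 D=24] open={}
Step 21: reserve R11 D 8 -> on_hand[A=49 B=47 C=34 D=24] avail[A=49 B=47 C=34 D=16] open={R11}
Step 22: commit R11 -> on_hand[A=49 B=47 C=34 D=16] avail[A=49 B=47 C=34 D=16] open={}
Final available[B] = 47

Answer: 47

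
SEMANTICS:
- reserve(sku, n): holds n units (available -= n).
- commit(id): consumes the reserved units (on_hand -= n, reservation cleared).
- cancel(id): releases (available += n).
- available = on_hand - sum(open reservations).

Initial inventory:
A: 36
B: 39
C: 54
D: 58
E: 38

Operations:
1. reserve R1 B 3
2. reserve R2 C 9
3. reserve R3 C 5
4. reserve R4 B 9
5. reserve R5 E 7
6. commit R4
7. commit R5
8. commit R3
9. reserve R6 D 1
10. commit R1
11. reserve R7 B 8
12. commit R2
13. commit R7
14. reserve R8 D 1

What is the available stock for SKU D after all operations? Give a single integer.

Answer: 56

Derivation:
Step 1: reserve R1 B 3 -> on_hand[A=36 B=39 C=54 D=58 E=38] avail[A=36 B=36 C=54 D=58 E=38] open={R1}
Step 2: reserve R2 C 9 -> on_hand[A=36 B=39 C=54 D=58 E=38] avail[A=36 B=36 C=45 D=58 E=38] open={R1,R2}
Step 3: reserve R3 C 5 -> on_hand[A=36 B=39 C=54 D=58 E=38] avail[A=36 B=36 C=40 D=58 E=38] open={R1,R2,R3}
Step 4: reserve R4 B 9 -> on_hand[A=36 B=39 C=54 D=58 E=38] avail[A=36 B=27 C=40 D=58 E=38] open={R1,R2,R3,R4}
Step 5: reserve R5 E 7 -> on_hand[A=36 B=39 C=54 D=58 E=38] avail[A=36 B=27 C=40 D=58 E=31] open={R1,R2,R3,R4,R5}
Step 6: commit R4 -> on_hand[A=36 B=30 C=54 D=58 E=38] avail[A=36 B=27 C=40 D=58 E=31] open={R1,R2,R3,R5}
Step 7: commit R5 -> on_hand[A=36 B=30 C=54 D=58 E=31] avail[A=36 B=27 C=40 D=58 E=31] open={R1,R2,R3}
Step 8: commit R3 -> on_hand[A=36 B=30 C=49 D=58 E=31] avail[A=36 B=27 C=40 D=58 E=31] open={R1,R2}
Step 9: reserve R6 D 1 -> on_hand[A=36 B=30 C=49 D=58 E=31] avail[A=36 B=27 C=40 D=57 E=31] open={R1,R2,R6}
Step 10: commit R1 -> on_hand[A=36 B=27 C=49 D=58 E=31] avail[A=36 B=27 C=40 D=57 E=31] open={R2,R6}
Step 11: reserve R7 B 8 -> on_hand[A=36 B=27 C=49 D=58 E=31] avail[A=36 B=19 C=40 D=57 E=31] open={R2,R6,R7}
Step 12: commit R2 -> on_hand[A=36 B=27 C=40 D=58 E=31] avail[A=36 B=19 C=40 D=57 E=31] open={R6,R7}
Step 13: commit R7 -> on_hand[A=36 B=19 C=40 D=58 E=31] avail[A=36 B=19 C=40 D=57 E=31] open={R6}
Step 14: reserve R8 D 1 -> on_hand[A=36 B=19 C=40 D=58 E=31] avail[A=36 B=19 C=40 D=56 E=31] open={R6,R8}
Final available[D] = 56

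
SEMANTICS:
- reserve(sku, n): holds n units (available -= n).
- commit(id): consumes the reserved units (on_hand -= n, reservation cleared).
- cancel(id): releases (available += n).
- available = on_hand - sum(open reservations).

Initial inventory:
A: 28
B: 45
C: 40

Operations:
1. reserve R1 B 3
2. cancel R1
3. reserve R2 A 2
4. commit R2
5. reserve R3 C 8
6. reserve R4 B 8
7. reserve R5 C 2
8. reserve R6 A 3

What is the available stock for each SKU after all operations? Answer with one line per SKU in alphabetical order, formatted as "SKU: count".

Step 1: reserve R1 B 3 -> on_hand[A=28 B=45 C=40] avail[A=28 B=42 C=40] open={R1}
Step 2: cancel R1 -> on_hand[A=28 B=45 C=40] avail[A=28 B=45 C=40] open={}
Step 3: reserve R2 A 2 -> on_hand[A=28 B=45 C=40] avail[A=26 B=45 C=40] open={R2}
Step 4: commit R2 -> on_hand[A=26 B=45 C=40] avail[A=26 B=45 C=40] open={}
Step 5: reserve R3 C 8 -> on_hand[A=26 B=45 C=40] avail[A=26 B=45 C=32] open={R3}
Step 6: reserve R4 B 8 -> on_hand[A=26 B=45 C=40] avail[A=26 B=37 C=32] open={R3,R4}
Step 7: reserve R5 C 2 -> on_hand[A=26 B=45 C=40] avail[A=26 B=37 C=30] open={R3,R4,R5}
Step 8: reserve R6 A 3 -> on_hand[A=26 B=45 C=40] avail[A=23 B=37 C=30] open={R3,R4,R5,R6}

Answer: A: 23
B: 37
C: 30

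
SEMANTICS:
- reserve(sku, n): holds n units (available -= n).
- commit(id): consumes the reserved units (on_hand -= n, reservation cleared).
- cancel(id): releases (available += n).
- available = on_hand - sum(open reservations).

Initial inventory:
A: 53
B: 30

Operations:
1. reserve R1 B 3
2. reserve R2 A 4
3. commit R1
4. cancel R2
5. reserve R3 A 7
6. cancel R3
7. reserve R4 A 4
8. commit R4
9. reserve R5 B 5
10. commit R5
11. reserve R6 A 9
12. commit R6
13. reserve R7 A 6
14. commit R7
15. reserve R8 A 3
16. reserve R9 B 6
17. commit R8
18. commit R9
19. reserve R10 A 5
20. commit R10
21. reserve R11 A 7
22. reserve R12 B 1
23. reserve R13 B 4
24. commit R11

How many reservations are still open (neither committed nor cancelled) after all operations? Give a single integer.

Step 1: reserve R1 B 3 -> on_hand[A=53 B=30] avail[A=53 B=27] open={R1}
Step 2: reserve R2 A 4 -> on_hand[A=53 B=30] avail[A=49 B=27] open={R1,R2}
Step 3: commit R1 -> on_hand[A=53 B=27] avail[A=49 B=27] open={R2}
Step 4: cancel R2 -> on_hand[A=53 B=27] avail[A=53 B=27] open={}
Step 5: reserve R3 A 7 -> on_hand[A=53 B=27] avail[A=46 B=27] open={R3}
Step 6: cancel R3 -> on_hand[A=53 B=27] avail[A=53 B=27] open={}
Step 7: reserve R4 A 4 -> on_hand[A=53 B=27] avail[A=49 B=27] open={R4}
Step 8: commit R4 -> on_hand[A=49 B=27] avail[A=49 B=27] open={}
Step 9: reserve R5 B 5 -> on_hand[A=49 B=27] avail[A=49 B=22] open={R5}
Step 10: commit R5 -> on_hand[A=49 B=22] avail[A=49 B=22] open={}
Step 11: reserve R6 A 9 -> on_hand[A=49 B=22] avail[A=40 B=22] open={R6}
Step 12: commit R6 -> on_hand[A=40 B=22] avail[A=40 B=22] open={}
Step 13: reserve R7 A 6 -> on_hand[A=40 B=22] avail[A=34 B=22] open={R7}
Step 14: commit R7 -> on_hand[A=34 B=22] avail[A=34 B=22] open={}
Step 15: reserve R8 A 3 -> on_hand[A=34 B=22] avail[A=31 B=22] open={R8}
Step 16: reserve R9 B 6 -> on_hand[A=34 B=22] avail[A=31 B=16] open={R8,R9}
Step 17: commit R8 -> on_hand[A=31 B=22] avail[A=31 B=16] open={R9}
Step 18: commit R9 -> on_hand[A=31 B=16] avail[A=31 B=16] open={}
Step 19: reserve R10 A 5 -> on_hand[A=31 B=16] avail[A=26 B=16] open={R10}
Step 20: commit R10 -> on_hand[A=26 B=16] avail[A=26 B=16] open={}
Step 21: reserve R11 A 7 -> on_hand[A=26 B=16] avail[A=19 B=16] open={R11}
Step 22: reserve R12 B 1 -> on_hand[A=26 B=16] avail[A=19 B=15] open={R11,R12}
Step 23: reserve R13 B 4 -> on_hand[A=26 B=16] avail[A=19 B=11] open={R11,R12,R13}
Step 24: commit R11 -> on_hand[A=19 B=16] avail[A=19 B=11] open={R12,R13}
Open reservations: ['R12', 'R13'] -> 2

Answer: 2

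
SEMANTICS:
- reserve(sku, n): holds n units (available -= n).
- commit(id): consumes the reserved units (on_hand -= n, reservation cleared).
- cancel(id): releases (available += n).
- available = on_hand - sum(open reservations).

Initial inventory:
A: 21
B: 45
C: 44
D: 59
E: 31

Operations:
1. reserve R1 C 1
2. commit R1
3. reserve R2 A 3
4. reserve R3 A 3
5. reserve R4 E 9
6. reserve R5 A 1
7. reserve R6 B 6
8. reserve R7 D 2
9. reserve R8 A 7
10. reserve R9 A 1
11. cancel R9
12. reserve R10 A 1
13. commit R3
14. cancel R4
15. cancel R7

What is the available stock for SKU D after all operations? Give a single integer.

Step 1: reserve R1 C 1 -> on_hand[A=21 B=45 C=44 D=59 E=31] avail[A=21 B=45 C=43 D=59 E=31] open={R1}
Step 2: commit R1 -> on_hand[A=21 B=45 C=43 D=59 E=31] avail[A=21 B=45 C=43 D=59 E=31] open={}
Step 3: reserve R2 A 3 -> on_hand[A=21 B=45 C=43 D=59 E=31] avail[A=18 B=45 C=43 D=59 E=31] open={R2}
Step 4: reserve R3 A 3 -> on_hand[A=21 B=45 C=43 D=59 E=31] avail[A=15 B=45 C=43 D=59 E=31] open={R2,R3}
Step 5: reserve R4 E 9 -> on_hand[A=21 B=45 C=43 D=59 E=31] avail[A=15 B=45 C=43 D=59 E=22] open={R2,R3,R4}
Step 6: reserve R5 A 1 -> on_hand[A=21 B=45 C=43 D=59 E=31] avail[A=14 B=45 C=43 D=59 E=22] open={R2,R3,R4,R5}
Step 7: reserve R6 B 6 -> on_hand[A=21 B=45 C=43 D=59 E=31] avail[A=14 B=39 C=43 D=59 E=22] open={R2,R3,R4,R5,R6}
Step 8: reserve R7 D 2 -> on_hand[A=21 B=45 C=43 D=59 E=31] avail[A=14 B=39 C=43 D=57 E=22] open={R2,R3,R4,R5,R6,R7}
Step 9: reserve R8 A 7 -> on_hand[A=21 B=45 C=43 D=59 E=31] avail[A=7 B=39 C=43 D=57 E=22] open={R2,R3,R4,R5,R6,R7,R8}
Step 10: reserve R9 A 1 -> on_hand[A=21 B=45 C=43 D=59 E=31] avail[A=6 B=39 C=43 D=57 E=22] open={R2,R3,R4,R5,R6,R7,R8,R9}
Step 11: cancel R9 -> on_hand[A=21 B=45 C=43 D=59 E=31] avail[A=7 B=39 C=43 D=57 E=22] open={R2,R3,R4,R5,R6,R7,R8}
Step 12: reserve R10 A 1 -> on_hand[A=21 B=45 C=43 D=59 E=31] avail[A=6 B=39 C=43 D=57 E=22] open={R10,R2,R3,R4,R5,R6,R7,R8}
Step 13: commit R3 -> on_hand[A=18 B=45 C=43 D=59 E=31] avail[A=6 B=39 C=43 D=57 E=22] open={R10,R2,R4,R5,R6,R7,R8}
Step 14: cancel R4 -> on_hand[A=18 B=45 C=43 D=59 E=31] avail[A=6 B=39 C=43 D=57 E=31] open={R10,R2,R5,R6,R7,R8}
Step 15: cancel R7 -> on_hand[A=18 B=45 C=43 D=59 E=31] avail[A=6 B=39 C=43 D=59 E=31] open={R10,R2,R5,R6,R8}
Final available[D] = 59

Answer: 59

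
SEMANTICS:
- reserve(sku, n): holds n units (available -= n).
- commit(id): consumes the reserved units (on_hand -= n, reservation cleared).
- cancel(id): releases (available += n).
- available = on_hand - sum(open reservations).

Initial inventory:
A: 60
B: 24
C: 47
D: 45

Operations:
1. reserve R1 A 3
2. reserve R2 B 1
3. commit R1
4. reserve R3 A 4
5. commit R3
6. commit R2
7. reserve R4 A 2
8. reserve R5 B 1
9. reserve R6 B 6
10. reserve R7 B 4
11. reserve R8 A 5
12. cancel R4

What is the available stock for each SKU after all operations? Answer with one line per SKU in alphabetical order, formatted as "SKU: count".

Answer: A: 48
B: 12
C: 47
D: 45

Derivation:
Step 1: reserve R1 A 3 -> on_hand[A=60 B=24 C=47 D=45] avail[A=57 B=24 C=47 D=45] open={R1}
Step 2: reserve R2 B 1 -> on_hand[A=60 B=24 C=47 D=45] avail[A=57 B=23 C=47 D=45] open={R1,R2}
Step 3: commit R1 -> on_hand[A=57 B=24 C=47 D=45] avail[A=57 B=23 C=47 D=45] open={R2}
Step 4: reserve R3 A 4 -> on_hand[A=57 B=24 C=47 D=45] avail[A=53 B=23 C=47 D=45] open={R2,R3}
Step 5: commit R3 -> on_hand[A=53 B=24 C=47 D=45] avail[A=53 B=23 C=47 D=45] open={R2}
Step 6: commit R2 -> on_hand[A=53 B=23 C=47 D=45] avail[A=53 B=23 C=47 D=45] open={}
Step 7: reserve R4 A 2 -> on_hand[A=53 B=23 C=47 D=45] avail[A=51 B=23 C=47 D=45] open={R4}
Step 8: reserve R5 B 1 -> on_hand[A=53 B=23 C=47 D=45] avail[A=51 B=22 C=47 D=45] open={R4,R5}
Step 9: reserve R6 B 6 -> on_hand[A=53 B=23 C=47 D=45] avail[A=51 B=16 C=47 D=45] open={R4,R5,R6}
Step 10: reserve R7 B 4 -> on_hand[A=53 B=23 C=47 D=45] avail[A=51 B=12 C=47 D=45] open={R4,R5,R6,R7}
Step 11: reserve R8 A 5 -> on_hand[A=53 B=23 C=47 D=45] avail[A=46 B=12 C=47 D=45] open={R4,R5,R6,R7,R8}
Step 12: cancel R4 -> on_hand[A=53 B=23 C=47 D=45] avail[A=48 B=12 C=47 D=45] open={R5,R6,R7,R8}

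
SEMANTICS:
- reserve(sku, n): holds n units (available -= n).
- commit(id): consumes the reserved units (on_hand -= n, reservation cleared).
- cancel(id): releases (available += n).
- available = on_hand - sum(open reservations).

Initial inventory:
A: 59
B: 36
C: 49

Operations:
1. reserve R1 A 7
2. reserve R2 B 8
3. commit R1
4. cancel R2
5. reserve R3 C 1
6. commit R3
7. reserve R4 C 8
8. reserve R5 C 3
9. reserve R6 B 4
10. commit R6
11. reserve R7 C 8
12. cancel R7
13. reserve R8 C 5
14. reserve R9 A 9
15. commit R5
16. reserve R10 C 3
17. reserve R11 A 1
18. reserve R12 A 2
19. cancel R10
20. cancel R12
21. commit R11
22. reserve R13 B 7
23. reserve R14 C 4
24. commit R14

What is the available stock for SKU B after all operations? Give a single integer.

Answer: 25

Derivation:
Step 1: reserve R1 A 7 -> on_hand[A=59 B=36 C=49] avail[A=52 B=36 C=49] open={R1}
Step 2: reserve R2 B 8 -> on_hand[A=59 B=36 C=49] avail[A=52 B=28 C=49] open={R1,R2}
Step 3: commit R1 -> on_hand[A=52 B=36 C=49] avail[A=52 B=28 C=49] open={R2}
Step 4: cancel R2 -> on_hand[A=52 B=36 C=49] avail[A=52 B=36 C=49] open={}
Step 5: reserve R3 C 1 -> on_hand[A=52 B=36 C=49] avail[A=52 B=36 C=48] open={R3}
Step 6: commit R3 -> on_hand[A=52 B=36 C=48] avail[A=52 B=36 C=48] open={}
Step 7: reserve R4 C 8 -> on_hand[A=52 B=36 C=48] avail[A=52 B=36 C=40] open={R4}
Step 8: reserve R5 C 3 -> on_hand[A=52 B=36 C=48] avail[A=52 B=36 C=37] open={R4,R5}
Step 9: reserve R6 B 4 -> on_hand[A=52 B=36 C=48] avail[A=52 B=32 C=37] open={R4,R5,R6}
Step 10: commit R6 -> on_hand[A=52 B=32 C=48] avail[A=52 B=32 C=37] open={R4,R5}
Step 11: reserve R7 C 8 -> on_hand[A=52 B=32 C=48] avail[A=52 B=32 C=29] open={R4,R5,R7}
Step 12: cancel R7 -> on_hand[A=52 B=32 C=48] avail[A=52 B=32 C=37] open={R4,R5}
Step 13: reserve R8 C 5 -> on_hand[A=52 B=32 C=48] avail[A=52 B=32 C=32] open={R4,R5,R8}
Step 14: reserve R9 A 9 -> on_hand[A=52 B=32 C=48] avail[A=43 B=32 C=32] open={R4,R5,R8,R9}
Step 15: commit R5 -> on_hand[A=52 B=32 C=45] avail[A=43 B=32 C=32] open={R4,R8,R9}
Step 16: reserve R10 C 3 -> on_hand[A=52 B=32 C=45] avail[A=43 B=32 C=29] open={R10,R4,R8,R9}
Step 17: reserve R11 A 1 -> on_hand[A=52 B=32 C=45] avail[A=42 B=32 C=29] open={R10,R11,R4,R8,R9}
Step 18: reserve R12 A 2 -> on_hand[A=52 B=32 C=45] avail[A=40 B=32 C=29] open={R10,R11,R12,R4,R8,R9}
Step 19: cancel R10 -> on_hand[A=52 B=32 C=45] avail[A=40 B=32 C=32] open={R11,R12,R4,R8,R9}
Step 20: cancel R12 -> on_hand[A=52 B=32 C=45] avail[A=42 B=32 C=32] open={R11,R4,R8,R9}
Step 21: commit R11 -> on_hand[A=51 B=32 C=45] avail[A=42 B=32 C=32] open={R4,R8,R9}
Step 22: reserve R13 B 7 -> on_hand[A=51 B=32 C=45] avail[A=42 B=25 C=32] open={R13,R4,R8,R9}
Step 23: reserve R14 C 4 -> on_hand[A=51 B=32 C=45] avail[A=42 B=25 C=28] open={R13,R14,R4,R8,R9}
Step 24: commit R14 -> on_hand[A=51 B=32 C=41] avail[A=42 B=25 C=28] open={R13,R4,R8,R9}
Final available[B] = 25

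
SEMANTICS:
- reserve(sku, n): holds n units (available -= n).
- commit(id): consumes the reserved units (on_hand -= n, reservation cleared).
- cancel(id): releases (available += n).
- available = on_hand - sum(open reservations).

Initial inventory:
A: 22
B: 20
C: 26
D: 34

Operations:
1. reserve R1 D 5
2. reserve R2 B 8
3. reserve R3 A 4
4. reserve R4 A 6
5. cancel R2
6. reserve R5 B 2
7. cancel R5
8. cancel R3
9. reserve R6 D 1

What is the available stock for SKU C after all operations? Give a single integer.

Answer: 26

Derivation:
Step 1: reserve R1 D 5 -> on_hand[A=22 B=20 C=26 D=34] avail[A=22 B=20 C=26 D=29] open={R1}
Step 2: reserve R2 B 8 -> on_hand[A=22 B=20 C=26 D=34] avail[A=22 B=12 C=26 D=29] open={R1,R2}
Step 3: reserve R3 A 4 -> on_hand[A=22 B=20 C=26 D=34] avail[A=18 B=12 C=26 D=29] open={R1,R2,R3}
Step 4: reserve R4 A 6 -> on_hand[A=22 B=20 C=26 D=34] avail[A=12 B=12 C=26 D=29] open={R1,R2,R3,R4}
Step 5: cancel R2 -> on_hand[A=22 B=20 C=26 D=34] avail[A=12 B=20 C=26 D=29] open={R1,R3,R4}
Step 6: reserve R5 B 2 -> on_hand[A=22 B=20 C=26 D=34] avail[A=12 B=18 C=26 D=29] open={R1,R3,R4,R5}
Step 7: cancel R5 -> on_hand[A=22 B=20 C=26 D=34] avail[A=12 B=20 C=26 D=29] open={R1,R3,R4}
Step 8: cancel R3 -> on_hand[A=22 B=20 C=26 D=34] avail[A=16 B=20 C=26 D=29] open={R1,R4}
Step 9: reserve R6 D 1 -> on_hand[A=22 B=20 C=26 D=34] avail[A=16 B=20 C=26 D=28] open={R1,R4,R6}
Final available[C] = 26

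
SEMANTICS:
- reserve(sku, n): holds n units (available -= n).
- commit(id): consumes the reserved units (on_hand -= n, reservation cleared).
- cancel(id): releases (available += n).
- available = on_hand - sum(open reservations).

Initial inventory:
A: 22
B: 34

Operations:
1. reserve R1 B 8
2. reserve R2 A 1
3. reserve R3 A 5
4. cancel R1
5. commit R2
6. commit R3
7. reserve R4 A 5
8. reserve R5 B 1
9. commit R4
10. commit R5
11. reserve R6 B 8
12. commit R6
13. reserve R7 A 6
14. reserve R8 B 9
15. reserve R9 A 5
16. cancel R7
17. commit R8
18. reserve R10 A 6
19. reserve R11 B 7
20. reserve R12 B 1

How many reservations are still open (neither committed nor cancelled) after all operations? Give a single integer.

Answer: 4

Derivation:
Step 1: reserve R1 B 8 -> on_hand[A=22 B=34] avail[A=22 B=26] open={R1}
Step 2: reserve R2 A 1 -> on_hand[A=22 B=34] avail[A=21 B=26] open={R1,R2}
Step 3: reserve R3 A 5 -> on_hand[A=22 B=34] avail[A=16 B=26] open={R1,R2,R3}
Step 4: cancel R1 -> on_hand[A=22 B=34] avail[A=16 B=34] open={R2,R3}
Step 5: commit R2 -> on_hand[A=21 B=34] avail[A=16 B=34] open={R3}
Step 6: commit R3 -> on_hand[A=16 B=34] avail[A=16 B=34] open={}
Step 7: reserve R4 A 5 -> on_hand[A=16 B=34] avail[A=11 B=34] open={R4}
Step 8: reserve R5 B 1 -> on_hand[A=16 B=34] avail[A=11 B=33] open={R4,R5}
Step 9: commit R4 -> on_hand[A=11 B=34] avail[A=11 B=33] open={R5}
Step 10: commit R5 -> on_hand[A=11 B=33] avail[A=11 B=33] open={}
Step 11: reserve R6 B 8 -> on_hand[A=11 B=33] avail[A=11 B=25] open={R6}
Step 12: commit R6 -> on_hand[A=11 B=25] avail[A=11 B=25] open={}
Step 13: reserve R7 A 6 -> on_hand[A=11 B=25] avail[A=5 B=25] open={R7}
Step 14: reserve R8 B 9 -> on_hand[A=11 B=25] avail[A=5 B=16] open={R7,R8}
Step 15: reserve R9 A 5 -> on_hand[A=11 B=25] avail[A=0 B=16] open={R7,R8,R9}
Step 16: cancel R7 -> on_hand[A=11 B=25] avail[A=6 B=16] open={R8,R9}
Step 17: commit R8 -> on_hand[A=11 B=16] avail[A=6 B=16] open={R9}
Step 18: reserve R10 A 6 -> on_hand[A=11 B=16] avail[A=0 B=16] open={R10,R9}
Step 19: reserve R11 B 7 -> on_hand[A=11 B=16] avail[A=0 B=9] open={R10,R11,R9}
Step 20: reserve R12 B 1 -> on_hand[A=11 B=16] avail[A=0 B=8] open={R10,R11,R12,R9}
Open reservations: ['R10', 'R11', 'R12', 'R9'] -> 4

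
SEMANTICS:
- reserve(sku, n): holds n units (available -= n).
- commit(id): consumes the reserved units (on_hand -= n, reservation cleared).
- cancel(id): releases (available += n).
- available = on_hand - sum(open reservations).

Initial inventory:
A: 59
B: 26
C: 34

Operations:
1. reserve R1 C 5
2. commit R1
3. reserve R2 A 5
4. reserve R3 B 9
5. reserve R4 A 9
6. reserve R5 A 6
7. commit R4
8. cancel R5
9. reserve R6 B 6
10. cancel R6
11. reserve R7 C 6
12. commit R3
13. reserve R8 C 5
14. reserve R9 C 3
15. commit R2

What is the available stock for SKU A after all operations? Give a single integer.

Answer: 45

Derivation:
Step 1: reserve R1 C 5 -> on_hand[A=59 B=26 C=34] avail[A=59 B=26 C=29] open={R1}
Step 2: commit R1 -> on_hand[A=59 B=26 C=29] avail[A=59 B=26 C=29] open={}
Step 3: reserve R2 A 5 -> on_hand[A=59 B=26 C=29] avail[A=54 B=26 C=29] open={R2}
Step 4: reserve R3 B 9 -> on_hand[A=59 B=26 C=29] avail[A=54 B=17 C=29] open={R2,R3}
Step 5: reserve R4 A 9 -> on_hand[A=59 B=26 C=29] avail[A=45 B=17 C=29] open={R2,R3,R4}
Step 6: reserve R5 A 6 -> on_hand[A=59 B=26 C=29] avail[A=39 B=17 C=29] open={R2,R3,R4,R5}
Step 7: commit R4 -> on_hand[A=50 B=26 C=29] avail[A=39 B=17 C=29] open={R2,R3,R5}
Step 8: cancel R5 -> on_hand[A=50 B=26 C=29] avail[A=45 B=17 C=29] open={R2,R3}
Step 9: reserve R6 B 6 -> on_hand[A=50 B=26 C=29] avail[A=45 B=11 C=29] open={R2,R3,R6}
Step 10: cancel R6 -> on_hand[A=50 B=26 C=29] avail[A=45 B=17 C=29] open={R2,R3}
Step 11: reserve R7 C 6 -> on_hand[A=50 B=26 C=29] avail[A=45 B=17 C=23] open={R2,R3,R7}
Step 12: commit R3 -> on_hand[A=50 B=17 C=29] avail[A=45 B=17 C=23] open={R2,R7}
Step 13: reserve R8 C 5 -> on_hand[A=50 B=17 C=29] avail[A=45 B=17 C=18] open={R2,R7,R8}
Step 14: reserve R9 C 3 -> on_hand[A=50 B=17 C=29] avail[A=45 B=17 C=15] open={R2,R7,R8,R9}
Step 15: commit R2 -> on_hand[A=45 B=17 C=29] avail[A=45 B=17 C=15] open={R7,R8,R9}
Final available[A] = 45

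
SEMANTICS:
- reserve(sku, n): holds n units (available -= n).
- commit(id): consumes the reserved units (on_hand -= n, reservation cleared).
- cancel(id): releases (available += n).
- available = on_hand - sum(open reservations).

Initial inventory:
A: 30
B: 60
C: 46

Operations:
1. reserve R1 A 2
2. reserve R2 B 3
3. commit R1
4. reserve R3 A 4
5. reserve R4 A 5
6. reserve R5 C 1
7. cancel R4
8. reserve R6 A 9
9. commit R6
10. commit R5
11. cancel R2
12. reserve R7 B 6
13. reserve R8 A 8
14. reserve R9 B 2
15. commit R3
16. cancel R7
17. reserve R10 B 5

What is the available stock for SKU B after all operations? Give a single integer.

Answer: 53

Derivation:
Step 1: reserve R1 A 2 -> on_hand[A=30 B=60 C=46] avail[A=28 B=60 C=46] open={R1}
Step 2: reserve R2 B 3 -> on_hand[A=30 B=60 C=46] avail[A=28 B=57 C=46] open={R1,R2}
Step 3: commit R1 -> on_hand[A=28 B=60 C=46] avail[A=28 B=57 C=46] open={R2}
Step 4: reserve R3 A 4 -> on_hand[A=28 B=60 C=46] avail[A=24 B=57 C=46] open={R2,R3}
Step 5: reserve R4 A 5 -> on_hand[A=28 B=60 C=46] avail[A=19 B=57 C=46] open={R2,R3,R4}
Step 6: reserve R5 C 1 -> on_hand[A=28 B=60 C=46] avail[A=19 B=57 C=45] open={R2,R3,R4,R5}
Step 7: cancel R4 -> on_hand[A=28 B=60 C=46] avail[A=24 B=57 C=45] open={R2,R3,R5}
Step 8: reserve R6 A 9 -> on_hand[A=28 B=60 C=46] avail[A=15 B=57 C=45] open={R2,R3,R5,R6}
Step 9: commit R6 -> on_hand[A=19 B=60 C=46] avail[A=15 B=57 C=45] open={R2,R3,R5}
Step 10: commit R5 -> on_hand[A=19 B=60 C=45] avail[A=15 B=57 C=45] open={R2,R3}
Step 11: cancel R2 -> on_hand[A=19 B=60 C=45] avail[A=15 B=60 C=45] open={R3}
Step 12: reserve R7 B 6 -> on_hand[A=19 B=60 C=45] avail[A=15 B=54 C=45] open={R3,R7}
Step 13: reserve R8 A 8 -> on_hand[A=19 B=60 C=45] avail[A=7 B=54 C=45] open={R3,R7,R8}
Step 14: reserve R9 B 2 -> on_hand[A=19 B=60 C=45] avail[A=7 B=52 C=45] open={R3,R7,R8,R9}
Step 15: commit R3 -> on_hand[A=15 B=60 C=45] avail[A=7 B=52 C=45] open={R7,R8,R9}
Step 16: cancel R7 -> on_hand[A=15 B=60 C=45] avail[A=7 B=58 C=45] open={R8,R9}
Step 17: reserve R10 B 5 -> on_hand[A=15 B=60 C=45] avail[A=7 B=53 C=45] open={R10,R8,R9}
Final available[B] = 53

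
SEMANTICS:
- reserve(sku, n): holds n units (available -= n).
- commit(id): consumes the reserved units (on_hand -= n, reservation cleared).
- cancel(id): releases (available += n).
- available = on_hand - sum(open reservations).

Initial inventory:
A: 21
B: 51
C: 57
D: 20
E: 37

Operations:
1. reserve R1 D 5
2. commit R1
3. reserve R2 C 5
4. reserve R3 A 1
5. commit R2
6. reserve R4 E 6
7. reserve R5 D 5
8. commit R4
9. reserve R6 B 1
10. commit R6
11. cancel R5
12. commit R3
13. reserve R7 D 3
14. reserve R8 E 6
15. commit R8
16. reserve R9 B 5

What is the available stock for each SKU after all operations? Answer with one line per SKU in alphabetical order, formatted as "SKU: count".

Step 1: reserve R1 D 5 -> on_hand[A=21 B=51 C=57 D=20 E=37] avail[A=21 B=51 C=57 D=15 E=37] open={R1}
Step 2: commit R1 -> on_hand[A=21 B=51 C=57 D=15 E=37] avail[A=21 B=51 C=57 D=15 E=37] open={}
Step 3: reserve R2 C 5 -> on_hand[A=21 B=51 C=57 D=15 E=37] avail[A=21 B=51 C=52 D=15 E=37] open={R2}
Step 4: reserve R3 A 1 -> on_hand[A=21 B=51 C=57 D=15 E=37] avail[A=20 B=51 C=52 D=15 E=37] open={R2,R3}
Step 5: commit R2 -> on_hand[A=21 B=51 C=52 D=15 E=37] avail[A=20 B=51 C=52 D=15 E=37] open={R3}
Step 6: reserve R4 E 6 -> on_hand[A=21 B=51 C=52 D=15 E=37] avail[A=20 B=51 C=52 D=15 E=31] open={R3,R4}
Step 7: reserve R5 D 5 -> on_hand[A=21 B=51 C=52 D=15 E=37] avail[A=20 B=51 C=52 D=10 E=31] open={R3,R4,R5}
Step 8: commit R4 -> on_hand[A=21 B=51 C=52 D=15 E=31] avail[A=20 B=51 C=52 D=10 E=31] open={R3,R5}
Step 9: reserve R6 B 1 -> on_hand[A=21 B=51 C=52 D=15 E=31] avail[A=20 B=50 C=52 D=10 E=31] open={R3,R5,R6}
Step 10: commit R6 -> on_hand[A=21 B=50 C=52 D=15 E=31] avail[A=20 B=50 C=52 D=10 E=31] open={R3,R5}
Step 11: cancel R5 -> on_hand[A=21 B=50 C=52 D=15 E=31] avail[A=20 B=50 C=52 D=15 E=31] open={R3}
Step 12: commit R3 -> on_hand[A=20 B=50 C=52 D=15 E=31] avail[A=20 B=50 C=52 D=15 E=31] open={}
Step 13: reserve R7 D 3 -> on_hand[A=20 B=50 C=52 D=15 E=31] avail[A=20 B=50 C=52 D=12 E=31] open={R7}
Step 14: reserve R8 E 6 -> on_hand[A=20 B=50 C=52 D=15 E=31] avail[A=20 B=50 C=52 D=12 E=25] open={R7,R8}
Step 15: commit R8 -> on_hand[A=20 B=50 C=52 D=15 E=25] avail[A=20 B=50 C=52 D=12 E=25] open={R7}
Step 16: reserve R9 B 5 -> on_hand[A=20 B=50 C=52 D=15 E=25] avail[A=20 B=45 C=52 D=12 E=25] open={R7,R9}

Answer: A: 20
B: 45
C: 52
D: 12
E: 25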